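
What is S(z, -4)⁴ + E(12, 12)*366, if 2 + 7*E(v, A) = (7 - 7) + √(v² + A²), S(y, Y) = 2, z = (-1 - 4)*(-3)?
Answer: -620/7 + 4392*√2/7 ≈ 798.75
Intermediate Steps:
z = 15 (z = -5*(-3) = 15)
E(v, A) = -2/7 + √(A² + v²)/7 (E(v, A) = -2/7 + ((7 - 7) + √(v² + A²))/7 = -2/7 + (0 + √(A² + v²))/7 = -2/7 + √(A² + v²)/7)
S(z, -4)⁴ + E(12, 12)*366 = 2⁴ + (-2/7 + √(12² + 12²)/7)*366 = 16 + (-2/7 + √(144 + 144)/7)*366 = 16 + (-2/7 + √288/7)*366 = 16 + (-2/7 + (12*√2)/7)*366 = 16 + (-2/7 + 12*√2/7)*366 = 16 + (-732/7 + 4392*√2/7) = -620/7 + 4392*√2/7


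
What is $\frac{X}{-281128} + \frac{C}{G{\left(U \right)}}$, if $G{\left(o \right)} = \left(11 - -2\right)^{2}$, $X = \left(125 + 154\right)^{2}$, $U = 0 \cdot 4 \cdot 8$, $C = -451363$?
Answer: $- \frac{126903932593}{47510632} \approx -2671.1$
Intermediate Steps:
$U = 0$ ($U = 0 \cdot 8 = 0$)
$X = 77841$ ($X = 279^{2} = 77841$)
$G{\left(o \right)} = 169$ ($G{\left(o \right)} = \left(11 + 2\right)^{2} = 13^{2} = 169$)
$\frac{X}{-281128} + \frac{C}{G{\left(U \right)}} = \frac{77841}{-281128} - \frac{451363}{169} = 77841 \left(- \frac{1}{281128}\right) - \frac{451363}{169} = - \frac{77841}{281128} - \frac{451363}{169} = - \frac{126903932593}{47510632}$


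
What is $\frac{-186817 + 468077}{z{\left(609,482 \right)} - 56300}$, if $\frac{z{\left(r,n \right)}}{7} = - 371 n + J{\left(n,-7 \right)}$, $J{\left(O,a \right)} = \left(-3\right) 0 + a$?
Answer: $- \frac{281260}{1308103} \approx -0.21501$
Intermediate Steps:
$J{\left(O,a \right)} = a$ ($J{\left(O,a \right)} = 0 + a = a$)
$z{\left(r,n \right)} = -49 - 2597 n$ ($z{\left(r,n \right)} = 7 \left(- 371 n - 7\right) = 7 \left(-7 - 371 n\right) = -49 - 2597 n$)
$\frac{-186817 + 468077}{z{\left(609,482 \right)} - 56300} = \frac{-186817 + 468077}{\left(-49 - 1251754\right) - 56300} = \frac{281260}{\left(-49 - 1251754\right) - 56300} = \frac{281260}{-1251803 - 56300} = \frac{281260}{-1308103} = 281260 \left(- \frac{1}{1308103}\right) = - \frac{281260}{1308103}$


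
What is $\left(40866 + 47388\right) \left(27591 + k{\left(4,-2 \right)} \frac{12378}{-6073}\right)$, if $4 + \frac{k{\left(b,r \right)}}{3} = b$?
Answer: $2435016114$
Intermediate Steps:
$k{\left(b,r \right)} = -12 + 3 b$
$\left(40866 + 47388\right) \left(27591 + k{\left(4,-2 \right)} \frac{12378}{-6073}\right) = \left(40866 + 47388\right) \left(27591 + \left(-12 + 3 \cdot 4\right) \frac{12378}{-6073}\right) = 88254 \left(27591 + \left(-12 + 12\right) 12378 \left(- \frac{1}{6073}\right)\right) = 88254 \left(27591 + 0 \left(- \frac{12378}{6073}\right)\right) = 88254 \left(27591 + 0\right) = 88254 \cdot 27591 = 2435016114$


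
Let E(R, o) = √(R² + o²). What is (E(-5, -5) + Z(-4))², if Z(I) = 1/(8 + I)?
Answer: 801/16 + 5*√2/2 ≈ 53.598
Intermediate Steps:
(E(-5, -5) + Z(-4))² = (√((-5)² + (-5)²) + 1/(8 - 4))² = (√(25 + 25) + 1/4)² = (√50 + ¼)² = (5*√2 + ¼)² = (¼ + 5*√2)²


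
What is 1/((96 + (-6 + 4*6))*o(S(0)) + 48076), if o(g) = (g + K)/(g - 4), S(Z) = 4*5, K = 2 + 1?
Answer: 8/385919 ≈ 2.0730e-5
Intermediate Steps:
K = 3
S(Z) = 20
o(g) = (3 + g)/(-4 + g) (o(g) = (g + 3)/(g - 4) = (3 + g)/(-4 + g))
1/((96 + (-6 + 4*6))*o(S(0)) + 48076) = 1/((96 + (-6 + 4*6))*((3 + 20)/(-4 + 20)) + 48076) = 1/((96 + (-6 + 24))*(23/16) + 48076) = 1/((96 + 18)*((1/16)*23) + 48076) = 1/(114*(23/16) + 48076) = 1/(1311/8 + 48076) = 1/(385919/8) = 8/385919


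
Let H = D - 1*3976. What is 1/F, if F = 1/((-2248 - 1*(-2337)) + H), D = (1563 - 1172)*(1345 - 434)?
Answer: 352314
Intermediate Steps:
D = 356201 (D = 391*911 = 356201)
H = 352225 (H = 356201 - 1*3976 = 356201 - 3976 = 352225)
F = 1/352314 (F = 1/((-2248 - 1*(-2337)) + 352225) = 1/((-2248 + 2337) + 352225) = 1/(89 + 352225) = 1/352314 ≈ 2.8384e-6)
1/F = 1/(1/352314) = 352314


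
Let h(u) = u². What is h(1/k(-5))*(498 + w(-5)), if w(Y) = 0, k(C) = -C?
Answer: 498/25 ≈ 19.920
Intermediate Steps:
h(1/k(-5))*(498 + w(-5)) = (1/(-1*(-5)))²*(498 + 0) = (1/5)²*498 = (⅕)²*498 = (1/25)*498 = 498/25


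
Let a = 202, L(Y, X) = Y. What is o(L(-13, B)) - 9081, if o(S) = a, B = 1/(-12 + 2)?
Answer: -8879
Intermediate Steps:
B = -⅒ (B = 1/(-10) = -⅒ ≈ -0.10000)
o(S) = 202
o(L(-13, B)) - 9081 = 202 - 9081 = -8879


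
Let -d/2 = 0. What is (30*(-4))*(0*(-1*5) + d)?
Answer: 0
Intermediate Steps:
d = 0 (d = -2*0 = 0)
(30*(-4))*(0*(-1*5) + d) = (30*(-4))*(0*(-1*5) + 0) = -120*(0*(-5) + 0) = -120*(0 + 0) = -120*0 = 0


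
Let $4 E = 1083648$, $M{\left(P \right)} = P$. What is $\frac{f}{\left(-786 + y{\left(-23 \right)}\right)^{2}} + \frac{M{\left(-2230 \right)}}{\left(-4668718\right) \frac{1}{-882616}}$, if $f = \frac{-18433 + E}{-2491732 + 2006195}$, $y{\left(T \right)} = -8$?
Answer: $- \frac{301238169379747408841}{714547299545571388} \approx -421.58$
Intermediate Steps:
$E = 270912$ ($E = \frac{1}{4} \cdot 1083648 = 270912$)
$f = - \frac{252479}{485537}$ ($f = \frac{-18433 + 270912}{-2491732 + 2006195} = \frac{252479}{-485537} = 252479 \left(- \frac{1}{485537}\right) = - \frac{252479}{485537} \approx -0.52$)
$\frac{f}{\left(-786 + y{\left(-23 \right)}\right)^{2}} + \frac{M{\left(-2230 \right)}}{\left(-4668718\right) \frac{1}{-882616}} = - \frac{252479}{485537 \left(-786 - 8\right)^{2}} - \frac{2230}{\left(-4668718\right) \frac{1}{-882616}} = - \frac{252479}{485537 \left(-794\right)^{2}} - \frac{2230}{\left(-4668718\right) \left(- \frac{1}{882616}\right)} = - \frac{252479}{485537 \cdot 630436} - \frac{2230}{\frac{2334359}{441308}} = \left(- \frac{252479}{485537}\right) \frac{1}{630436} - \frac{984116840}{2334359} = - \frac{252479}{306100004132} - \frac{984116840}{2334359} = - \frac{301238169379747408841}{714547299545571388}$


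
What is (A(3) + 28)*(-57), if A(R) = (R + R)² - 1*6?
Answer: -3306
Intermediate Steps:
A(R) = -6 + 4*R² (A(R) = (2*R)² - 6 = 4*R² - 6 = -6 + 4*R²)
(A(3) + 28)*(-57) = ((-6 + 4*3²) + 28)*(-57) = ((-6 + 4*9) + 28)*(-57) = ((-6 + 36) + 28)*(-57) = (30 + 28)*(-57) = 58*(-57) = -3306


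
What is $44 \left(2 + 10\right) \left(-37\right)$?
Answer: $-19536$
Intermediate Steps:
$44 \left(2 + 10\right) \left(-37\right) = 44 \cdot 12 \left(-37\right) = 528 \left(-37\right) = -19536$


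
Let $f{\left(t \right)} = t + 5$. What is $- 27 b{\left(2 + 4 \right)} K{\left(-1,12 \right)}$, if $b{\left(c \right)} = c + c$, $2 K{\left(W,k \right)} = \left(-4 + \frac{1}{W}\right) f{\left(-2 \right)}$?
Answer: $2430$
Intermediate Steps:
$f{\left(t \right)} = 5 + t$
$K{\left(W,k \right)} = -6 + \frac{3}{2 W}$ ($K{\left(W,k \right)} = \frac{\left(-4 + \frac{1}{W}\right) \left(5 - 2\right)}{2} = \frac{\left(-4 + \frac{1}{W}\right) 3}{2} = \frac{-12 + \frac{3}{W}}{2} = -6 + \frac{3}{2 W}$)
$b{\left(c \right)} = 2 c$
$- 27 b{\left(2 + 4 \right)} K{\left(-1,12 \right)} = - 27 \cdot 2 \left(2 + 4\right) \left(-6 + \frac{3}{2 \left(-1\right)}\right) = - 27 \cdot 2 \cdot 6 \left(-6 + \frac{3}{2} \left(-1\right)\right) = \left(-27\right) 12 \left(-6 - \frac{3}{2}\right) = \left(-324\right) \left(- \frac{15}{2}\right) = 2430$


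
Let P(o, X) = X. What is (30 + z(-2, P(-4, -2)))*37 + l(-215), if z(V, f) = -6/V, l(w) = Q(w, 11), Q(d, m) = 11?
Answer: 1232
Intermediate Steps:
l(w) = 11
(30 + z(-2, P(-4, -2)))*37 + l(-215) = (30 - 6/(-2))*37 + 11 = (30 - 6*(-1/2))*37 + 11 = (30 + 3)*37 + 11 = 33*37 + 11 = 1221 + 11 = 1232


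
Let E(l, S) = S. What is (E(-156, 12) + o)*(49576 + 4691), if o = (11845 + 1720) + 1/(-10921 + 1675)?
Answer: 2270765369749/3082 ≈ 7.3678e+8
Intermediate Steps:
o = 125421989/9246 (o = 13565 + 1/(-9246) = 13565 - 1/9246 = 125421989/9246 ≈ 13565.)
(E(-156, 12) + o)*(49576 + 4691) = (12 + 125421989/9246)*(49576 + 4691) = (125532941/9246)*54267 = 2270765369749/3082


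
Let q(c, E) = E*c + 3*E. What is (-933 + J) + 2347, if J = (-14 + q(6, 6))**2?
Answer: 3014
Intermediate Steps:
q(c, E) = 3*E + E*c
J = 1600 (J = (-14 + 6*(3 + 6))**2 = (-14 + 6*9)**2 = (-14 + 54)**2 = 40**2 = 1600)
(-933 + J) + 2347 = (-933 + 1600) + 2347 = 667 + 2347 = 3014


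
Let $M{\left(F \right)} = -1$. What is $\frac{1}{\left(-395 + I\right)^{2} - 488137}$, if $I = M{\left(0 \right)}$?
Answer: $- \frac{1}{331321} \approx -3.0182 \cdot 10^{-6}$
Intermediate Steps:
$I = -1$
$\frac{1}{\left(-395 + I\right)^{2} - 488137} = \frac{1}{\left(-395 - 1\right)^{2} - 488137} = \frac{1}{\left(-396\right)^{2} - 488137} = \frac{1}{156816 - 488137} = \frac{1}{-331321} = - \frac{1}{331321}$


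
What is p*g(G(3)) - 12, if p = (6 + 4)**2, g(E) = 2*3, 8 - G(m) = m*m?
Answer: 588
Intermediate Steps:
G(m) = 8 - m**2 (G(m) = 8 - m*m = 8 - m**2)
g(E) = 6
p = 100 (p = 10**2 = 100)
p*g(G(3)) - 12 = 100*6 - 12 = 600 - 12 = 588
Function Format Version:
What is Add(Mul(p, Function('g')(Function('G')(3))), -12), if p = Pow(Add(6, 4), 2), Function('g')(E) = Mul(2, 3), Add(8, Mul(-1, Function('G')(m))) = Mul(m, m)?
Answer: 588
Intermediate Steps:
Function('G')(m) = Add(8, Mul(-1, Pow(m, 2))) (Function('G')(m) = Add(8, Mul(-1, Mul(m, m))) = Add(8, Mul(-1, Pow(m, 2))))
Function('g')(E) = 6
p = 100 (p = Pow(10, 2) = 100)
Add(Mul(p, Function('g')(Function('G')(3))), -12) = Add(Mul(100, 6), -12) = Add(600, -12) = 588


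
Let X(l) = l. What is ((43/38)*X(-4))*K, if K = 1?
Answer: -86/19 ≈ -4.5263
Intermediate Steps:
((43/38)*X(-4))*K = ((43/38)*(-4))*1 = -86/19*1 = -86/19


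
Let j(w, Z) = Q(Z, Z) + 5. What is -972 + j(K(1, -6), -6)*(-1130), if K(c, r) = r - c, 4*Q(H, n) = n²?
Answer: -16792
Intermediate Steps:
Q(H, n) = n²/4
j(w, Z) = 5 + Z²/4 (j(w, Z) = Z²/4 + 5 = 5 + Z²/4)
-972 + j(K(1, -6), -6)*(-1130) = -972 + (5 + (¼)*(-6)²)*(-1130) = -972 + (5 + (¼)*36)*(-1130) = -972 + (5 + 9)*(-1130) = -972 + 14*(-1130) = -972 - 15820 = -16792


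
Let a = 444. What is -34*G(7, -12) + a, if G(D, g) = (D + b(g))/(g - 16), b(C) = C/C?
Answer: 3176/7 ≈ 453.71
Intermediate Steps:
b(C) = 1
G(D, g) = (1 + D)/(-16 + g) (G(D, g) = (D + 1)/(g - 16) = (1 + D)/(-16 + g))
-34*G(7, -12) + a = -34*(1 + 7)/(-16 - 12) + 444 = -34*8/(-28) + 444 = -(-17)*8/14 + 444 = -34*(-2/7) + 444 = 68/7 + 444 = 3176/7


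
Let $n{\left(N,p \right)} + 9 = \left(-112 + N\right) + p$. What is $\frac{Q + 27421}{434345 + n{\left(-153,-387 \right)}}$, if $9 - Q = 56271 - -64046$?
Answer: $- \frac{92887}{433684} \approx -0.21418$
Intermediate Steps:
$Q = -120308$ ($Q = 9 - \left(56271 - -64046\right) = 9 - \left(56271 + 64046\right) = 9 - 120317 = -120308$)
$n{\left(N,p \right)} = -121 + N + p$ ($n{\left(N,p \right)} = -9 + \left(\left(-112 + N\right) + p\right) = -9 + \left(-112 + N + p\right) = -121 + N + p$)
$\frac{Q + 27421}{434345 + n{\left(-153,-387 \right)}} = \frac{-120308 + 27421}{434345 - 661} = - \frac{92887}{434345 - 661} = - \frac{92887}{433684}$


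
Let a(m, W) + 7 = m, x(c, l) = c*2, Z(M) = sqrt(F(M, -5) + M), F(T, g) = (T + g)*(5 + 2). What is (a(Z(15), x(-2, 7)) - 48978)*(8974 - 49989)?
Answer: 2009119775 - 41015*sqrt(85) ≈ 2.0087e+9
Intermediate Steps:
F(T, g) = 7*T + 7*g (F(T, g) = (T + g)*7 = 7*T + 7*g)
Z(M) = sqrt(-35 + 8*M) (Z(M) = sqrt((7*M + 7*(-5)) + M) = sqrt((7*M - 35) + M) = sqrt((-35 + 7*M) + M) = sqrt(-35 + 8*M))
x(c, l) = 2*c
a(m, W) = -7 + m
(a(Z(15), x(-2, 7)) - 48978)*(8974 - 49989) = ((-7 + sqrt(-35 + 8*15)) - 48978)*(8974 - 49989) = ((-7 + sqrt(-35 + 120)) - 48978)*(-41015) = ((-7 + sqrt(85)) - 48978)*(-41015) = (-48985 + sqrt(85))*(-41015) = 2009119775 - 41015*sqrt(85)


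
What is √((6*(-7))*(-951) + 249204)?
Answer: √289146 ≈ 537.72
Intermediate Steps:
√((6*(-7))*(-951) + 249204) = √(-42*(-951) + 249204) = √(39942 + 249204) = √289146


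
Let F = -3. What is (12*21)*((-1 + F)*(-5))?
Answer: 5040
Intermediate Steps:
(12*21)*((-1 + F)*(-5)) = (12*21)*((-1 - 3)*(-5)) = 252*(-4*(-5)) = 252*20 = 5040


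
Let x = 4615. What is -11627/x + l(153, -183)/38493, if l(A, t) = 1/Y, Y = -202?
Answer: -6954364849/2760333030 ≈ -2.5194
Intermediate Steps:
l(A, t) = -1/202 (l(A, t) = 1/(-202) = -1/202)
-11627/x + l(153, -183)/38493 = -11627/4615 - 1/202/38493 = -11627*1/4615 - 1/202*1/38493 = -11627/4615 - 1/7775586 = -6954364849/2760333030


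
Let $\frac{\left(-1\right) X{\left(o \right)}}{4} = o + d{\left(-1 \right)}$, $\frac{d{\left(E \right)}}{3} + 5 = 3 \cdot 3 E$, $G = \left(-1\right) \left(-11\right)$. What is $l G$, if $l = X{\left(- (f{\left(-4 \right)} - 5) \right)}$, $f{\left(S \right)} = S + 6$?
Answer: $1716$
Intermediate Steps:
$G = 11$
$d{\left(E \right)} = -15 + 27 E$ ($d{\left(E \right)} = -15 + 3 \cdot 3 \cdot 3 E = -15 + 3 \cdot 9 E = -15 + 27 E$)
$f{\left(S \right)} = 6 + S$
$X{\left(o \right)} = 168 - 4 o$ ($X{\left(o \right)} = - 4 \left(o + \left(-15 + 27 \left(-1\right)\right)\right) = - 4 \left(o - 42\right) = - 4 \left(-42 + o\right) = 168 - 4 o$)
$l = 156$ ($l = 168 - 4 \left(- (\left(6 - 4\right) - 5)\right) = 168 - 4 \left(- (2 - 5)\right) = 168 - 4 \left(\left(-1\right) \left(-3\right)\right) = 168 - 12 = 156$)
$l G = 156 \cdot 11 = 1716$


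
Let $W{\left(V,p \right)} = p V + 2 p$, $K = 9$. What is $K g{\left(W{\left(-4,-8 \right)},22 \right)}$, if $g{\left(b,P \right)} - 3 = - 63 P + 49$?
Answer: $-12006$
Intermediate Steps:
$W{\left(V,p \right)} = 2 p + V p$ ($W{\left(V,p \right)} = V p + 2 p = 2 p + V p$)
$g{\left(b,P \right)} = 52 - 63 P$ ($g{\left(b,P \right)} = 3 - \left(-49 + 63 P\right) = 52 - 63 P$)
$K g{\left(W{\left(-4,-8 \right)},22 \right)} = 9 \left(52 - 1386\right) = 9 \left(-1334\right) = -12006$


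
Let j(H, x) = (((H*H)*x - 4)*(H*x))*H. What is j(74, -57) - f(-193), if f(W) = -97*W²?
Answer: 97431247105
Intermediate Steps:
j(H, x) = x*H²*(-4 + x*H²) (j(H, x) = ((H²*x - 4)*(H*x))*H = ((x*H² - 4)*(H*x))*H = ((-4 + x*H²)*(H*x))*H = (H*x*(-4 + x*H²))*H = x*H²*(-4 + x*H²))
j(74, -57) - f(-193) = -57*74²*(-4 - 57*74²) - (-97)*(-193)² = -57*5476*(-4 - 57*5476) - (-97)*37249 = -57*5476*(-4 - 312132) - 1*(-3613153) = -57*5476*(-312136) + 3613153 = 97427633952 + 3613153 = 97431247105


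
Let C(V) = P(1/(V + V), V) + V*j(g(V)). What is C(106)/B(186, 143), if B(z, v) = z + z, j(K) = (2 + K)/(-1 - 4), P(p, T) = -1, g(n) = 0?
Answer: -7/60 ≈ -0.11667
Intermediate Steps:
j(K) = -⅖ - K/5 (j(K) = (2 + K)/(-5) = (2 + K)*(-⅕) = -⅖ - K/5)
C(V) = -1 - 2*V/5 (C(V) = -1 + V*(-⅖ - ⅕*0) = -1 + V*(-⅖ + 0) = -1 + V*(-⅖) = -1 - 2*V/5)
B(z, v) = 2*z
C(106)/B(186, 143) = (-1 - ⅖*106)/((2*186)) = (-1 - 212/5)/372 = -217/5*1/372 = -7/60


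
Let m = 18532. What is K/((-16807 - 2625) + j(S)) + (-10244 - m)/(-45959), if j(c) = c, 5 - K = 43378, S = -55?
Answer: 2554137619/895603033 ≈ 2.8519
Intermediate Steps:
K = -43373 (K = 5 - 1*43378 = 5 - 43378 = -43373)
K/((-16807 - 2625) + j(S)) + (-10244 - m)/(-45959) = -43373/((-16807 - 2625) - 55) + (-10244 - 1*18532)/(-45959) = -43373/(-19432 - 55) + (-10244 - 18532)*(-1/45959) = -43373/(-19487) - 28776*(-1/45959) = -43373*(-1/19487) + 28776/45959 = 43373/19487 + 28776/45959 = 2554137619/895603033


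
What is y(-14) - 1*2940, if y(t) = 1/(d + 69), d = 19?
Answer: -258719/88 ≈ -2940.0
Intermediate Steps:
y(t) = 1/88 (y(t) = 1/(19 + 69) = 1/88)
y(-14) - 1*2940 = 1/88 - 1*2940 = 1/88 - 2940 = -258719/88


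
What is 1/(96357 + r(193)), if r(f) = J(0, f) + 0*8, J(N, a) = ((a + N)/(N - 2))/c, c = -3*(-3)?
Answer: 18/1734233 ≈ 1.0379e-5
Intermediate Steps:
c = 9
J(N, a) = (N + a)/(9*(-2 + N)) (J(N, a) = ((a + N)/(N - 2))/9 = ((N + a)/(-2 + N))*(⅑) = (N + a)/(9*(-2 + N)))
r(f) = -f/18 (r(f) = (0 + f)/(9*(-2 + 0)) + 0*8 = (⅑)*f/(-2) + 0 = (⅑)*(-½)*f + 0 = -f/18 + 0 = -f/18)
1/(96357 + r(193)) = 1/(96357 - 1/18*193) = 1/(96357 - 193/18) = 1/(1734233/18) = 18/1734233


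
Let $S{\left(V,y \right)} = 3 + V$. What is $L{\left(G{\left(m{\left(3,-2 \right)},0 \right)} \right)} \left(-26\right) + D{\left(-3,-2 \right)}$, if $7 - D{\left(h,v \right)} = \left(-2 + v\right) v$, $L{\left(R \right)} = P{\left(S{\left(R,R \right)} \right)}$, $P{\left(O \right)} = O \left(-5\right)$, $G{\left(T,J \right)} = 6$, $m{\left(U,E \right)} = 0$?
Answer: $1169$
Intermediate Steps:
$P{\left(O \right)} = - 5 O$
$L{\left(R \right)} = -15 - 5 R$ ($L{\left(R \right)} = - 5 \left(3 + R\right) = -15 - 5 R$)
$D{\left(h,v \right)} = 7 - v \left(-2 + v\right)$ ($D{\left(h,v \right)} = 7 - \left(-2 + v\right) v = 7 - v \left(-2 + v\right)$)
$L{\left(G{\left(m{\left(3,-2 \right)},0 \right)} \right)} \left(-26\right) + D{\left(-3,-2 \right)} = \left(-15 - 30\right) \left(-26\right) + \left(7 - \left(-2\right)^{2} + 2 \left(-2\right)\right) = \left(-15 - 30\right) \left(-26\right) - 1 = \left(-45\right) \left(-26\right) - 1 = 1170 - 1 = 1169$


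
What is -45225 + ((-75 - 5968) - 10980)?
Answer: -62248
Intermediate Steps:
-45225 + ((-75 - 5968) - 10980) = -45225 + (-6043 - 10980) = -45225 - 17023 = -62248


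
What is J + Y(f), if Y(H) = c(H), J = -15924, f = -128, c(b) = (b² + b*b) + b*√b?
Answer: 16844 - 1024*I*√2 ≈ 16844.0 - 1448.2*I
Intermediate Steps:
c(b) = b^(3/2) + 2*b² (c(b) = (b² + b²) + b^(3/2) = 2*b² + b^(3/2) = b^(3/2) + 2*b²)
Y(H) = H^(3/2) + 2*H²
J + Y(f) = -15924 + ((-128)^(3/2) + 2*(-128)²) = -15924 + (-1024*I*√2 + 2*16384) = -15924 + (-1024*I*√2 + 32768) = -15924 + (32768 - 1024*I*√2) = 16844 - 1024*I*√2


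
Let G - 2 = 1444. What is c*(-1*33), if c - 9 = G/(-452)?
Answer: -43263/226 ≈ -191.43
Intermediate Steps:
G = 1446 (G = 2 + 1444 = 1446)
c = 1311/226 (c = 9 + 1446/(-452) = 9 + 1446*(-1/452) = 9 - 723/226 = 1311/226 ≈ 5.8009)
c*(-1*33) = 1311*(-1*33)/226 = (1311/226)*(-33) = -43263/226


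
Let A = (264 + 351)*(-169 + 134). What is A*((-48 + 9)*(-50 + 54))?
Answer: 3357900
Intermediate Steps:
A = -21525 (A = 615*(-35) = -21525)
A*((-48 + 9)*(-50 + 54)) = -21525*(-48 + 9)*(-50 + 54) = -(-839475)*4 = -21525*(-156) = 3357900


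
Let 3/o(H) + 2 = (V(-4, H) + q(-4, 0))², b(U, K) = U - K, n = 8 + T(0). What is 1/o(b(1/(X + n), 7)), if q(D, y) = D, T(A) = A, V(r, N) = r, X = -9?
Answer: 62/3 ≈ 20.667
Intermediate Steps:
n = 8 (n = 8 + 0 = 8)
o(H) = 3/62 (o(H) = 3/(-2 + (-4 - 4)²) = 3/(-2 + (-8)²) = 3/(-2 + 64) = 3/62)
1/o(b(1/(X + n), 7)) = 1/(3/62) = 62/3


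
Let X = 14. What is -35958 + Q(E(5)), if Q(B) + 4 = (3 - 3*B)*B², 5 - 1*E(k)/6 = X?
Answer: 445178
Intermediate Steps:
E(k) = -54 (E(k) = 30 - 6*14 = 30 - 84 = -54)
Q(B) = -4 + B²*(3 - 3*B) (Q(B) = -4 + (3 - 3*B)*B² = -4 + B²*(3 - 3*B))
-35958 + Q(E(5)) = -35958 + (-4 - 3*(-54)³ + 3*(-54)²) = -35958 + (-4 - 3*(-157464) + 3*2916) = -35958 + (-4 + 472392 + 8748) = -35958 + 481136 = 445178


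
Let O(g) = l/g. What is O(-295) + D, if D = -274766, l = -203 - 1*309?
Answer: -81055458/295 ≈ -2.7476e+5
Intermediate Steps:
l = -512 (l = -203 - 309 = -512)
O(g) = -512/g
O(-295) + D = -512/(-295) - 274766 = -512*(-1/295) - 274766 = 512/295 - 274766 = -81055458/295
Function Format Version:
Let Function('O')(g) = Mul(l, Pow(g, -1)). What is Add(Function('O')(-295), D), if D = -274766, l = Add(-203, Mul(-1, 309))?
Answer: Rational(-81055458, 295) ≈ -2.7476e+5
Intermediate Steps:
l = -512 (l = Add(-203, -309) = -512)
Function('O')(g) = Mul(-512, Pow(g, -1))
Add(Function('O')(-295), D) = Add(Mul(-512, Pow(-295, -1)), -274766) = Add(Mul(-512, Rational(-1, 295)), -274766) = Add(Rational(512, 295), -274766) = Rational(-81055458, 295)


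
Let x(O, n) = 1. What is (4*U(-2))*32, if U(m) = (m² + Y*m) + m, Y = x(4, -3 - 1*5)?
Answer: 0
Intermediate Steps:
Y = 1
U(m) = m² + 2*m (U(m) = (m² + 1*m) + m = (m² + m) + m = (m + m²) + m = m² + 2*m)
(4*U(-2))*32 = (4*(-2*(2 - 2)))*32 = (4*(-2*0))*32 = (4*0)*32 = 0*32 = 0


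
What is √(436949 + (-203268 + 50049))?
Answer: √283730 ≈ 532.66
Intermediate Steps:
√(436949 + (-203268 + 50049)) = √(436949 - 153219) = √283730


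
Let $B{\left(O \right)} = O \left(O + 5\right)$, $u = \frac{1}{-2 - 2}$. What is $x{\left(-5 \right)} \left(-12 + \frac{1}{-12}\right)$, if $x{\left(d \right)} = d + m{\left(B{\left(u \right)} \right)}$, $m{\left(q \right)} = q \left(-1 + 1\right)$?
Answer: $\frac{725}{12} \approx 60.417$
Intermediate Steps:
$u = - \frac{1}{4}$ ($u = \frac{1}{-4} = - \frac{1}{4} \approx -0.25$)
$B{\left(O \right)} = O \left(5 + O\right)$
$m{\left(q \right)} = 0$ ($m{\left(q \right)} = q 0 = 0$)
$x{\left(d \right)} = d$ ($x{\left(d \right)} = d + 0 = d$)
$x{\left(-5 \right)} \left(-12 + \frac{1}{-12}\right) = - 5 \left(-12 + \frac{1}{-12}\right) = - 5 \left(-12 - \frac{1}{12}\right) = \left(-5\right) \left(- \frac{145}{12}\right) = \frac{725}{12}$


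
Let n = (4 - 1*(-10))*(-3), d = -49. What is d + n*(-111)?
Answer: 4613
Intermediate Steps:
n = -42 (n = (4 + 10)*(-3) = 14*(-3) = -42)
d + n*(-111) = -49 - 42*(-111) = -49 + 4662 = 4613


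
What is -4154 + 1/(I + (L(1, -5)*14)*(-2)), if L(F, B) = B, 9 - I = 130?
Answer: -78925/19 ≈ -4153.9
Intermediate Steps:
I = -121 (I = 9 - 1*130 = 9 - 130 = -121)
-4154 + 1/(I + (L(1, -5)*14)*(-2)) = -4154 + 1/(-121 - 5*14*(-2)) = -4154 + 1/(-121 - 70*(-2)) = -4154 + 1/(-121 + 140) = -4154 + 1/19 = -78925/19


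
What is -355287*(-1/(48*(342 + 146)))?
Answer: 118429/7808 ≈ 15.168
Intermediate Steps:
-355287*(-1/(48*(342 + 146))) = -355287/(488*(-6*8)) = -355287/(488*(-48)) = -355287/(-23424) = -355287*(-1/23424) = 118429/7808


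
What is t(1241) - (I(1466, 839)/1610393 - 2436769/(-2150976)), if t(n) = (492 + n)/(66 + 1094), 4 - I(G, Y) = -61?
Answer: 10667535203759/29545171798080 ≈ 0.36106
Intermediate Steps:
I(G, Y) = 65 (I(G, Y) = 4 - 1*(-61) = 4 + 61 = 65)
t(n) = 123/290 + n/1160 (t(n) = (492 + n)/1160 = (492 + n)*(1/1160) = 123/290 + n/1160)
t(1241) - (I(1466, 839)/1610393 - 2436769/(-2150976)) = (123/290 + (1/1160)*1241) - (65/1610393 - 2436769/(-2150976)) = (123/290 + 1241/1160) - (65*(1/1610393) - 2436769*(-1/2150976)) = 1733/1160 - (65/1610393 + 2436769/2150976) = 1733/1160 - 1*230840914921/203759805504 = 1733/1160 - 230840914921/203759805504 = 10667535203759/29545171798080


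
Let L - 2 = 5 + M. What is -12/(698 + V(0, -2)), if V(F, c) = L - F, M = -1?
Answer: -3/176 ≈ -0.017045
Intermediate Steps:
L = 6 (L = 2 + (5 - 1) = 2 + 4 = 6)
V(F, c) = 6 - F
-12/(698 + V(0, -2)) = -12/(698 + (6 - 1*0)) = -12/(698 + (6 + 0)) = -12/(698 + 6) = -12/704 = (1/704)*(-12) = -3/176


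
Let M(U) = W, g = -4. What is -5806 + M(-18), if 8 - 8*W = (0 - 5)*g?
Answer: -11615/2 ≈ -5807.5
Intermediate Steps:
W = -3/2 (W = 1 - (0 - 5)*(-4)/8 = 1 - (-5)*(-4)/8 = 1 - 1/8*20 = 1 - 5/2 = -3/2 ≈ -1.5000)
M(U) = -3/2
-5806 + M(-18) = -5806 - 3/2 = -11615/2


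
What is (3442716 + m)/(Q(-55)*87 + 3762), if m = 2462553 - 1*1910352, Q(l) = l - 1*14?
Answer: -1331639/747 ≈ -1782.6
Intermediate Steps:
Q(l) = -14 + l (Q(l) = l - 14 = -14 + l)
m = 552201 (m = 2462553 - 1910352 = 552201)
(3442716 + m)/(Q(-55)*87 + 3762) = (3442716 + 552201)/((-14 - 55)*87 + 3762) = 3994917/(-69*87 + 3762) = 3994917/(-6003 + 3762) = 3994917/(-2241) = 3994917*(-1/2241) = -1331639/747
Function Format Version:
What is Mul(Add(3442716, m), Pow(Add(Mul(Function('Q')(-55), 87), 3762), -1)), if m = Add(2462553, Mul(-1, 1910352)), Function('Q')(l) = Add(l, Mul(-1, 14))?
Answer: Rational(-1331639, 747) ≈ -1782.6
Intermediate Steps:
Function('Q')(l) = Add(-14, l) (Function('Q')(l) = Add(l, -14) = Add(-14, l))
m = 552201 (m = Add(2462553, -1910352) = 552201)
Mul(Add(3442716, m), Pow(Add(Mul(Function('Q')(-55), 87), 3762), -1)) = Mul(Add(3442716, 552201), Pow(Add(Mul(Add(-14, -55), 87), 3762), -1)) = Mul(3994917, Pow(Add(Mul(-69, 87), 3762), -1)) = Mul(3994917, Pow(Add(-6003, 3762), -1)) = Mul(3994917, Pow(-2241, -1)) = Mul(3994917, Rational(-1, 2241)) = Rational(-1331639, 747)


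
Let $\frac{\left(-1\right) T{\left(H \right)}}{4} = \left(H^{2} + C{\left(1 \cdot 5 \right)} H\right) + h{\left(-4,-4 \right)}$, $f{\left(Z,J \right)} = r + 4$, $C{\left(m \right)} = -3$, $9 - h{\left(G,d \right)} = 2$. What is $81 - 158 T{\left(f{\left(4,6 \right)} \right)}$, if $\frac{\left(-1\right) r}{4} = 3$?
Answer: $60121$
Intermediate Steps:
$r = -12$ ($r = \left(-4\right) 3 = -12$)
$h{\left(G,d \right)} = 7$ ($h{\left(G,d \right)} = 9 - 2 = 7$)
$f{\left(Z,J \right)} = -8$ ($f{\left(Z,J \right)} = -12 + 4 = -8$)
$T{\left(H \right)} = -28 - 4 H^{2} + 12 H$ ($T{\left(H \right)} = - 4 \left(\left(H^{2} - 3 H\right) + 7\right) = - 4 \left(7 + H^{2} - 3 H\right) = -28 - 4 H^{2} + 12 H$)
$81 - 158 T{\left(f{\left(4,6 \right)} \right)} = 81 - 158 \left(-28 - 4 \left(-8\right)^{2} + 12 \left(-8\right)\right) = 81 - 158 \left(-28 - 256 - 96\right) = 81 - -60040 = 81 + 60040 = 60121$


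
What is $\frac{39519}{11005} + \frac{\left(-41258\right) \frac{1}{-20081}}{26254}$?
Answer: $\frac{10417565321098}{2900954173435} \approx 3.5911$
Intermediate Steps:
$\frac{39519}{11005} + \frac{\left(-41258\right) \frac{1}{-20081}}{26254} = 39519 \cdot \frac{1}{11005} + \left(-41258\right) \left(- \frac{1}{20081}\right) \frac{1}{26254} = \frac{39519}{11005} + \frac{41258}{20081} \cdot \frac{1}{26254} = \frac{39519}{11005} + \frac{20629}{263603287} = \frac{10417565321098}{2900954173435}$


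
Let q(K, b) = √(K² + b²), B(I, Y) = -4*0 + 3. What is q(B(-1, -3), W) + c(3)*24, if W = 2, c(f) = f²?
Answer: 216 + √13 ≈ 219.61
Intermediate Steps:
B(I, Y) = 3 (B(I, Y) = 0 + 3 = 3)
q(B(-1, -3), W) + c(3)*24 = √(3² + 2²) + 3²*24 = √(9 + 4) + 9*24 = √13 + 216 = 216 + √13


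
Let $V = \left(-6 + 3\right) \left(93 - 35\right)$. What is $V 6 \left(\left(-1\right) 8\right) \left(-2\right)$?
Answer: $-16704$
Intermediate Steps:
$V = -174$ ($V = \left(-3\right) 58 = -174$)
$V 6 \left(\left(-1\right) 8\right) \left(-2\right) = - 174 \cdot 6 \left(\left(-1\right) 8\right) \left(-2\right) = - 174 \cdot 6 \left(-8\right) \left(-2\right) = - 174 \left(\left(-48\right) \left(-2\right)\right) = \left(-174\right) 96 = -16704$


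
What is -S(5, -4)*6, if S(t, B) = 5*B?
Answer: 120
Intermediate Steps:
-S(5, -4)*6 = -5*(-4)*6 = -1*(-20)*6 = 20*6 = 120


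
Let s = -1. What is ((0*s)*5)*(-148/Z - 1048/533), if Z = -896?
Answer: 0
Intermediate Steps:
((0*s)*5)*(-148/Z - 1048/533) = ((0*(-1))*5)*(-148/(-896) - 1048/533) = (0*5)*(-148*(-1/896) - 1048*1/533) = 0*(37/224 - 1048/533) = 0*(-215031/119392) = 0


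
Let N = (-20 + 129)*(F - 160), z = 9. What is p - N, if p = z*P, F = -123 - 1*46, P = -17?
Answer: 35708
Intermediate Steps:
F = -169 (F = -123 - 46 = -169)
N = -35861 (N = (-20 + 129)*(-169 - 160) = 109*(-329) = -35861)
p = -153 (p = 9*(-17) = -153)
p - N = -153 - 1*(-35861) = -153 + 35861 = 35708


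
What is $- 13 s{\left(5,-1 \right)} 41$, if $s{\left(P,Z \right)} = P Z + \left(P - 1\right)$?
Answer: $533$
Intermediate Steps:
$s{\left(P,Z \right)} = -1 + P + P Z$ ($s{\left(P,Z \right)} = P Z + \left(-1 + P\right) = -1 + P + P Z$)
$- 13 s{\left(5,-1 \right)} 41 = - 13 \left(-1 + 5 + 5 \left(-1\right)\right) 41 = - 13 \left(-1 + 5 - 5\right) 41 = \left(-13\right) \left(-1\right) 41 = 13 \cdot 41 = 533$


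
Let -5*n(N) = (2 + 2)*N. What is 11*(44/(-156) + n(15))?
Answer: -5269/39 ≈ -135.10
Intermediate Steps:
n(N) = -4*N/5 (n(N) = -(2 + 2)*N/5 = -4*N/5)
11*(44/(-156) + n(15)) = 11*(44/(-156) - 4/5*15) = 11*(44*(-1/156) - 12) = 11*(-11/39 - 12) = 11*(-479/39) = -5269/39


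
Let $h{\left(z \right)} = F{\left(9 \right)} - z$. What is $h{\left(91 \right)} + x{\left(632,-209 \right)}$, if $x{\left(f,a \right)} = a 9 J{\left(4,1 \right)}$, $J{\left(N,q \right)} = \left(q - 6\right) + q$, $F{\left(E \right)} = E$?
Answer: $7442$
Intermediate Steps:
$h{\left(z \right)} = 9 - z$
$J{\left(N,q \right)} = -6 + 2 q$ ($J{\left(N,q \right)} = \left(q - 6\right) + q = \left(-6 + q\right) + q = -6 + 2 q$)
$x{\left(f,a \right)} = - 36 a$ ($x{\left(f,a \right)} = a 9 \left(-6 + 2 \cdot 1\right) = 9 a \left(-6 + 2\right) = 9 a \left(-4\right) = - 36 a$)
$h{\left(91 \right)} + x{\left(632,-209 \right)} = \left(9 - 91\right) - -7524 = \left(9 - 91\right) + 7524 = -82 + 7524 = 7442$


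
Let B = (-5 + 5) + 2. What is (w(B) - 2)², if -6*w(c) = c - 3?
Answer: 121/36 ≈ 3.3611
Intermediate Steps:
B = 2 (B = 0 + 2 = 2)
w(c) = ½ - c/6 (w(c) = -(c - 3)/6 = -(-3 + c)/6 = ½ - c/6)
(w(B) - 2)² = ((½ - ⅙*2) - 2)² = ((½ - ⅓) - 2)² = (⅙ - 2)² = (-11/6)² = 121/36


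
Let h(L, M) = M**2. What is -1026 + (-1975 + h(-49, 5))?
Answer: -2976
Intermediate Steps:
-1026 + (-1975 + h(-49, 5)) = -1026 + (-1975 + 5**2) = -1026 + (-1975 + 25) = -1026 - 1950 = -2976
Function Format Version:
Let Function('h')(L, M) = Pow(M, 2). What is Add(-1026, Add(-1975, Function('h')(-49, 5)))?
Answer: -2976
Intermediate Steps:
Add(-1026, Add(-1975, Function('h')(-49, 5))) = Add(-1026, Add(-1975, Pow(5, 2))) = Add(-1026, Add(-1975, 25)) = Add(-1026, -1950) = -2976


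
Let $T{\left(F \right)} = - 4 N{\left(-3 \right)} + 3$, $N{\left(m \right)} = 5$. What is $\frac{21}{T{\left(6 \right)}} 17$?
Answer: $-21$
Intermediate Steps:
$T{\left(F \right)} = -17$ ($T{\left(F \right)} = \left(-4\right) 5 + 3 = -20 + 3 = -17$)
$\frac{21}{T{\left(6 \right)}} 17 = \frac{21}{-17} \cdot 17 = 21 \left(- \frac{1}{17}\right) 17 = \left(- \frac{21}{17}\right) 17 = -21$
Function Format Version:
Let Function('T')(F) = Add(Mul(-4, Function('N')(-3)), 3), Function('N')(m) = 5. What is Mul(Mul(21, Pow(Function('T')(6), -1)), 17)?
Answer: -21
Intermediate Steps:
Function('T')(F) = -17 (Function('T')(F) = Add(Mul(-4, 5), 3) = Add(-20, 3) = -17)
Mul(Mul(21, Pow(Function('T')(6), -1)), 17) = Mul(Mul(21, Pow(-17, -1)), 17) = Mul(Mul(21, Rational(-1, 17)), 17) = Mul(Rational(-21, 17), 17) = -21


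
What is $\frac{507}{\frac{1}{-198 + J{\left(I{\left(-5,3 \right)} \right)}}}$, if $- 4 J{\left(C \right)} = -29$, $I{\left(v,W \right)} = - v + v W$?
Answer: $- \frac{386841}{4} \approx -96710.0$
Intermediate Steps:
$I{\left(v,W \right)} = - v + W v$
$J{\left(C \right)} = \frac{29}{4}$ ($J{\left(C \right)} = \left(- \frac{1}{4}\right) \left(-29\right) = \frac{29}{4}$)
$\frac{507}{\frac{1}{-198 + J{\left(I{\left(-5,3 \right)} \right)}}} = \frac{507}{\frac{1}{-198 + \frac{29}{4}}} = \frac{507}{\frac{1}{- \frac{763}{4}}} = \frac{507}{- \frac{4}{763}} = 507 \left(- \frac{763}{4}\right) = - \frac{386841}{4}$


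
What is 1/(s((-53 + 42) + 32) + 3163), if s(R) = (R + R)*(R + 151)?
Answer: 1/10387 ≈ 9.6274e-5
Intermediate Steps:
s(R) = 2*R*(151 + R) (s(R) = (2*R)*(151 + R) = 2*R*(151 + R))
1/(s((-53 + 42) + 32) + 3163) = 1/(2*((-53 + 42) + 32)*(151 + ((-53 + 42) + 32)) + 3163) = 1/(2*(-11 + 32)*(151 + (-11 + 32)) + 3163) = 1/(2*21*(151 + 21) + 3163) = 1/(2*21*172 + 3163) = 1/(7224 + 3163) = 1/10387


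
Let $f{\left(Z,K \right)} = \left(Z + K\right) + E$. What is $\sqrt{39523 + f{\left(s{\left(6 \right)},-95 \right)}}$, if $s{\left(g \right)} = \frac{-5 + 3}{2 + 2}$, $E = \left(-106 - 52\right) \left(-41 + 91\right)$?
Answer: $\frac{\sqrt{126110}}{2} \approx 177.56$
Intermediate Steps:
$E = -7900$ ($E = \left(-158\right) 50 = -7900$)
$s{\left(g \right)} = - \frac{1}{2}$ ($s{\left(g \right)} = - \frac{2}{4} = \left(-2\right) \frac{1}{4} = - \frac{1}{2}$)
$f{\left(Z,K \right)} = -7900 + K + Z$ ($f{\left(Z,K \right)} = \left(Z + K\right) - 7900 = \left(K + Z\right) - 7900 = -7900 + K + Z$)
$\sqrt{39523 + f{\left(s{\left(6 \right)},-95 \right)}} = \sqrt{39523 - \frac{15991}{2}} = \sqrt{\frac{63055}{2}} = \frac{\sqrt{126110}}{2}$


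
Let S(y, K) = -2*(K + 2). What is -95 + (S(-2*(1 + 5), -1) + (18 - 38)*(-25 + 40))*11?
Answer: -3417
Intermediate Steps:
S(y, K) = -4 - 2*K (S(y, K) = -2*(2 + K) = -4 - 2*K)
-95 + (S(-2*(1 + 5), -1) + (18 - 38)*(-25 + 40))*11 = -95 + ((-4 - 2*(-1)) + (18 - 38)*(-25 + 40))*11 = -95 + ((-4 + 2) - 20*15)*11 = -95 + (-2 - 300)*11 = -95 - 302*11 = -95 - 3322 = -3417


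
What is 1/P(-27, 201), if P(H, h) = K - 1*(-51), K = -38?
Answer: 1/13 ≈ 0.076923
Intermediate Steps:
P(H, h) = 13 (P(H, h) = -38 - 1*(-51) = -38 + 51 = 13)
1/P(-27, 201) = 1/13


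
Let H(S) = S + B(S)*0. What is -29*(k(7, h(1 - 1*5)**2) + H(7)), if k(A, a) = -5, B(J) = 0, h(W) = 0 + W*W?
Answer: -58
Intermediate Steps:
h(W) = W**2 (h(W) = 0 + W**2 = W**2)
H(S) = S (H(S) = S + 0*0 = S + 0 = S)
-29*(k(7, h(1 - 1*5)**2) + H(7)) = -29*(-5 + 7) = -29*2 = -58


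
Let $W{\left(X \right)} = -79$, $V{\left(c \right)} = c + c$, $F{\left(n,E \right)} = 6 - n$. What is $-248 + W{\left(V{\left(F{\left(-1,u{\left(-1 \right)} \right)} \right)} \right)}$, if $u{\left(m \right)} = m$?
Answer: $-327$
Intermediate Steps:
$V{\left(c \right)} = 2 c$
$-248 + W{\left(V{\left(F{\left(-1,u{\left(-1 \right)} \right)} \right)} \right)} = -248 - 79 = -327$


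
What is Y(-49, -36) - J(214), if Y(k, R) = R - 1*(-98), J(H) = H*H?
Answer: -45734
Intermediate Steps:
J(H) = H²
Y(k, R) = 98 + R (Y(k, R) = R + 98 = 98 + R)
Y(-49, -36) - J(214) = (98 - 36) - 1*214² = 62 - 1*45796 = 62 - 45796 = -45734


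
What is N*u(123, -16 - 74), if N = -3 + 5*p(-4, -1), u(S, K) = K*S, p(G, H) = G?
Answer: 254610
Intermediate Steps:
N = -23 (N = -3 + 5*(-4) = -3 - 20 = -23)
N*u(123, -16 - 74) = -23*(-16 - 74)*123 = -(-2070)*123 = -23*(-11070) = 254610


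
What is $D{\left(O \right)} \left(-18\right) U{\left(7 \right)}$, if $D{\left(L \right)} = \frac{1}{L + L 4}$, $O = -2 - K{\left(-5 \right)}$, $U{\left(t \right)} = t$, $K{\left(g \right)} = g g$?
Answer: $\frac{14}{15} \approx 0.93333$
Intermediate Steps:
$K{\left(g \right)} = g^{2}$
$O = -27$ ($O = -2 - \left(-5\right)^{2} = -2 - 25 = -27$)
$D{\left(L \right)} = \frac{1}{5 L}$ ($D{\left(L \right)} = \frac{1}{L + 4 L} = \frac{1}{5 L}$)
$D{\left(O \right)} \left(-18\right) U{\left(7 \right)} = \frac{1}{5 \left(-27\right)} \left(-18\right) 7 = \frac{1}{5} \left(- \frac{1}{27}\right) \left(-18\right) 7 = \left(- \frac{1}{135}\right) \left(-18\right) 7 = \frac{2}{15} \cdot 7 = \frac{14}{15}$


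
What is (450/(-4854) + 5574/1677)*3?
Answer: 4383591/452231 ≈ 9.6933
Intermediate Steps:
(450/(-4854) + 5574/1677)*3 = (450*(-1/4854) + 5574*(1/1677))*3 = (-75/809 + 1858/559)*3 = (1461197/452231)*3 = 4383591/452231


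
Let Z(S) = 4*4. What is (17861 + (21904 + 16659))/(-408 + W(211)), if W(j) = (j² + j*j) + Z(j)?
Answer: 9404/14775 ≈ 0.63648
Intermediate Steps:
Z(S) = 16
W(j) = 16 + 2*j² (W(j) = (j² + j*j) + 16 = (j² + j²) + 16 = 2*j² + 16 = 16 + 2*j²)
(17861 + (21904 + 16659))/(-408 + W(211)) = (17861 + (21904 + 16659))/(-408 + (16 + 2*211²)) = (17861 + 38563)/(-408 + (16 + 2*44521)) = 56424/(-408 + (16 + 89042)) = 56424/(-408 + 89058) = 56424/88650 = 56424*(1/88650) = 9404/14775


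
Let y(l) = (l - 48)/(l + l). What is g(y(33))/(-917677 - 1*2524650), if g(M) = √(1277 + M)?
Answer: -3*√68662/75731194 ≈ -1.0380e-5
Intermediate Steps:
y(l) = (-48 + l)/(2*l) (y(l) = (-48 + l)/((2*l)) = (-48 + l)*(1/(2*l)) = (-48 + l)/(2*l))
g(y(33))/(-917677 - 1*2524650) = √(1277 + (½)*(-48 + 33)/33)/(-917677 - 1*2524650) = √(1277 + (½)*(1/33)*(-15))/(-917677 - 2524650) = √(1277 - 5/22)/(-3442327) = √(28089/22)*(-1/3442327) = (3*√68662/22)*(-1/3442327) = -3*√68662/75731194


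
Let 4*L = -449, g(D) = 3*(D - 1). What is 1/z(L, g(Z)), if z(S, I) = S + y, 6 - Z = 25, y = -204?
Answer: -4/1265 ≈ -0.0031621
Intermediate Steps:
Z = -19 (Z = 6 - 1*25 = 6 - 25 = -19)
g(D) = -3 + 3*D (g(D) = 3*(-1 + D) = -3 + 3*D)
L = -449/4 (L = (¼)*(-449) = -449/4 ≈ -112.25)
z(S, I) = -204 + S (z(S, I) = S - 204 = -204 + S)
1/z(L, g(Z)) = 1/(-204 - 449/4) = 1/(-1265/4) = -4/1265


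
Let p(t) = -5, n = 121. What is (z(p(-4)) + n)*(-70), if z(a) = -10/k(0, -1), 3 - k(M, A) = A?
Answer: -8295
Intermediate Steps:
k(M, A) = 3 - A
z(a) = -5/2 (z(a) = -10/(3 - 1*(-1)) = -10/(3 + 1) = -10/4 = -10*¼ = -5/2)
(z(p(-4)) + n)*(-70) = (-5/2 + 121)*(-70) = (237/2)*(-70) = -8295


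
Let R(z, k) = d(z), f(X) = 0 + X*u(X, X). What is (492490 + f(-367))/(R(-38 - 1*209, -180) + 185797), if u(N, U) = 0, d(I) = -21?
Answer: 14485/5464 ≈ 2.6510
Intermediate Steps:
f(X) = 0 (f(X) = 0 + X*0 = 0 + 0 = 0)
R(z, k) = -21
(492490 + f(-367))/(R(-38 - 1*209, -180) + 185797) = (492490 + 0)/(-21 + 185797) = 492490/185776 = 492490*(1/185776) = 14485/5464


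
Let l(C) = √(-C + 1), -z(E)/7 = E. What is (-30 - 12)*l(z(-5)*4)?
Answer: -42*I*√139 ≈ -495.17*I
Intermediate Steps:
z(E) = -7*E
l(C) = √(1 - C)
(-30 - 12)*l(z(-5)*4) = (-30 - 12)*√(1 - (-7*(-5))*4) = -42*√(1 - 35*4) = -42*√(1 - 1*140) = -42*√(1 - 140) = -42*I*√139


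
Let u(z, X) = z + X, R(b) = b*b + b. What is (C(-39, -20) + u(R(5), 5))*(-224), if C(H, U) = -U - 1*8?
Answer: -10528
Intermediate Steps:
R(b) = b + b² (R(b) = b² + b = b + b²)
C(H, U) = -8 - U (C(H, U) = -U - 8 = -8 - U)
u(z, X) = X + z
(C(-39, -20) + u(R(5), 5))*(-224) = ((-8 - 1*(-20)) + (5 + 5*(1 + 5)))*(-224) = ((-8 + 20) + (5 + 5*6))*(-224) = (12 + (5 + 30))*(-224) = (12 + 35)*(-224) = 47*(-224) = -10528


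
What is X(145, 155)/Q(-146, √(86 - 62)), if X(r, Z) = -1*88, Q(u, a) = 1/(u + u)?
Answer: 25696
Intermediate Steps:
Q(u, a) = 1/(2*u)
X(r, Z) = -88
X(145, 155)/Q(-146, √(86 - 62)) = -88/((½)/(-146)) = -88/((½)*(-1/146)) = -88/(-1/292) = -88*(-292) = 25696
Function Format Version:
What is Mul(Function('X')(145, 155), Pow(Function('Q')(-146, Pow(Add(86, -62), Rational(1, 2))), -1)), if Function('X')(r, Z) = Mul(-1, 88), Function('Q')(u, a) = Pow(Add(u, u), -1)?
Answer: 25696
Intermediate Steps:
Function('Q')(u, a) = Mul(Rational(1, 2), Pow(u, -1)) (Function('Q')(u, a) = Pow(Mul(2, u), -1) = Mul(Rational(1, 2), Pow(u, -1)))
Function('X')(r, Z) = -88
Mul(Function('X')(145, 155), Pow(Function('Q')(-146, Pow(Add(86, -62), Rational(1, 2))), -1)) = Mul(-88, Pow(Mul(Rational(1, 2), Pow(-146, -1)), -1)) = Mul(-88, Pow(Mul(Rational(1, 2), Rational(-1, 146)), -1)) = Mul(-88, Pow(Rational(-1, 292), -1)) = Mul(-88, -292) = 25696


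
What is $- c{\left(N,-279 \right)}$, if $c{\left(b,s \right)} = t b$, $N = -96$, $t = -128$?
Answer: $-12288$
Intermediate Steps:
$c{\left(b,s \right)} = - 128 b$
$- c{\left(N,-279 \right)} = - \left(-128\right) \left(-96\right) = \left(-1\right) 12288 = -12288$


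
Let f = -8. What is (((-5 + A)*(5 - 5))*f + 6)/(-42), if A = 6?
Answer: -1/7 ≈ -0.14286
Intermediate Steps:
(((-5 + A)*(5 - 5))*f + 6)/(-42) = (((-5 + 6)*(5 - 5))*(-8) + 6)/(-42) = ((1*0)*(-8) + 6)*(-1/42) = (0*(-8) + 6)*(-1/42) = (0 + 6)*(-1/42) = 6*(-1/42) = -1/7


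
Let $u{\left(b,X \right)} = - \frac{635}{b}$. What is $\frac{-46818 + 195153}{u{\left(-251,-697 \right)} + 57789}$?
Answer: $\frac{37232085}{14505674} \approx 2.5667$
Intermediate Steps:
$\frac{-46818 + 195153}{u{\left(-251,-697 \right)} + 57789} = \frac{-46818 + 195153}{- \frac{635}{-251} + 57789} = \frac{148335}{\left(-635\right) \left(- \frac{1}{251}\right) + 57789} = \frac{148335}{\frac{635}{251} + 57789} = \frac{148335}{\frac{14505674}{251}} = 148335 \cdot \frac{251}{14505674} = \frac{37232085}{14505674}$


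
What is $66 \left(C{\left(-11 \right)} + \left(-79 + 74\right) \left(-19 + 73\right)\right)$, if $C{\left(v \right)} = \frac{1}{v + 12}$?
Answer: $-17754$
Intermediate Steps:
$C{\left(v \right)} = \frac{1}{12 + v}$
$66 \left(C{\left(-11 \right)} + \left(-79 + 74\right) \left(-19 + 73\right)\right) = 66 \left(\frac{1}{12 - 11} + \left(-79 + 74\right) \left(-19 + 73\right)\right) = 66 \left(1^{-1} - 270\right) = 66 \left(1 - 270\right) = 66 \left(-269\right) = -17754$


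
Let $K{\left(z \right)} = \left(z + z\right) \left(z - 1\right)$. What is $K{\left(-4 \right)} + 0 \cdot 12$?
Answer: $40$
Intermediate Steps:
$K{\left(z \right)} = 2 z \left(-1 + z\right)$
$K{\left(-4 \right)} + 0 \cdot 12 = 2 \left(-4\right) \left(-1 - 4\right) + 0 \cdot 12 = 2 \left(-4\right) \left(-5\right) + 0 = 40 + 0 = 40$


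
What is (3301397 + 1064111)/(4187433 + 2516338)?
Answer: 4365508/6703771 ≈ 0.65120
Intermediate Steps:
(3301397 + 1064111)/(4187433 + 2516338) = 4365508/6703771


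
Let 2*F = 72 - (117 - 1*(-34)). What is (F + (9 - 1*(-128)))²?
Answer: 38025/4 ≈ 9506.3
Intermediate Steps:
F = -79/2 (F = (72 - (117 - 1*(-34)))/2 = (72 - (117 + 34))/2 = (72 - 1*151)/2 = (72 - 151)/2 = (½)*(-79) = -79/2 ≈ -39.500)
(F + (9 - 1*(-128)))² = (-79/2 + (9 - 1*(-128)))² = (-79/2 + (9 + 128))² = (-79/2 + 137)² = (195/2)² = 38025/4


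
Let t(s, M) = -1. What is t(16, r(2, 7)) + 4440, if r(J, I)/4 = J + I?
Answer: 4439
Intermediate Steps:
r(J, I) = 4*I + 4*J (r(J, I) = 4*(J + I) = 4*(I + J) = 4*I + 4*J)
t(16, r(2, 7)) + 4440 = -1 + 4440 = 4439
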